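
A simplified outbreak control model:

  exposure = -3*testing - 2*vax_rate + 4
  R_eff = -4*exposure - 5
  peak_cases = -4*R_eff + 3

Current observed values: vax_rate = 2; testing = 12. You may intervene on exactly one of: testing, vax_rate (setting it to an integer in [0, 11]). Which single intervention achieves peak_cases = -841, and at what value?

set vax_rate = 11

Intervening on testing: peak_cases = -48*testing + 23. Reaching -841 requires testing = 18, outside [0, 11].
Intervening on vax_rate: with other inputs at their observed values, peak_cases = -32*vax_rate - 489. Solving for -841 gives vax_rate = 11, within [0, 11].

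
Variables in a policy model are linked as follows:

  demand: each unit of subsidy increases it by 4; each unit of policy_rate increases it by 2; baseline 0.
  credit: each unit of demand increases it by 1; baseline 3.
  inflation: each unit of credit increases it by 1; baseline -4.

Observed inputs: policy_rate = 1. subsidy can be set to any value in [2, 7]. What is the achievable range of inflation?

9 to 29

Substituting into the demand equation gives demand = 4*subsidy + 2.
This gives credit = 4*subsidy + 5.
This gives inflation = 4*subsidy + 1.
Linear in subsidy, so extremes are at the endpoints: subsidy = 2 gives inflation = 9; subsidy = 7 gives inflation = 29.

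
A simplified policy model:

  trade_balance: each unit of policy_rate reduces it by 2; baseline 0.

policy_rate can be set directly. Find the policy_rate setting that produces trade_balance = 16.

policy_rate = -8

Solve -2*policy_rate = 16: policy_rate = 16 / -2 = -8.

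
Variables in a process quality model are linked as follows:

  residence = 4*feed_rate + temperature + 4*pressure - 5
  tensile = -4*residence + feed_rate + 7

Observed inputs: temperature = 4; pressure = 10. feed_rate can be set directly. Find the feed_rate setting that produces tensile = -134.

feed_rate = -1

Substituting into the residence equation gives residence = 4*feed_rate + 39.
Substituting into the tensile equation gives tensile = -15*feed_rate - 149.
Solve -15*feed_rate - 149 = -134: feed_rate = (-134 + 149) / -15 = -1.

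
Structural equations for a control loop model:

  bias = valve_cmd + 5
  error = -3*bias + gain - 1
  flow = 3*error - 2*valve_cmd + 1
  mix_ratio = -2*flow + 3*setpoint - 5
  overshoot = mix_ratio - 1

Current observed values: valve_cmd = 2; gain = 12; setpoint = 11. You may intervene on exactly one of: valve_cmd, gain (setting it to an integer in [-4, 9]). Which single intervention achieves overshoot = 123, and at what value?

Intervening on valve_cmd: overshoot = 22*valve_cmd + 49. Reaching 123 requires valve_cmd = 37/11, not an integer.
Intervening on gain: with other inputs at their observed values, overshoot = -6*gain + 165. Solving for 123 gives gain = 7, within [-4, 9].

set gain = 7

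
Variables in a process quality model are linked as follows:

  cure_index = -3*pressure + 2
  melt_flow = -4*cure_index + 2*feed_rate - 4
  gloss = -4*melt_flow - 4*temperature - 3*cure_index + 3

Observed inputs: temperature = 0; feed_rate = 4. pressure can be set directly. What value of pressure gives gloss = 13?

Substituting into the melt_flow equation gives melt_flow = 12*pressure - 4.
Substituting into the gloss equation gives gloss = -39*pressure + 13.
Solve -39*pressure + 13 = 13: pressure = (13 - 13) / -39 = 0.

pressure = 0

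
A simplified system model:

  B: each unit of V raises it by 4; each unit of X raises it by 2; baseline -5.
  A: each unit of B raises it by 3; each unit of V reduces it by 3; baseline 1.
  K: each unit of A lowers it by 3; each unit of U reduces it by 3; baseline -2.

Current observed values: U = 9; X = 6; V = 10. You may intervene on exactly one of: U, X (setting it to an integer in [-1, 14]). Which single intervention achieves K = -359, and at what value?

set U = 7

Intervening on U: with other inputs at their observed values, K = -3*U - 338. Solving for -359 gives U = 7, within [-1, 14].
Intervening on X: K = -18*X - 257. Reaching -359 requires X = 17/3, not an integer.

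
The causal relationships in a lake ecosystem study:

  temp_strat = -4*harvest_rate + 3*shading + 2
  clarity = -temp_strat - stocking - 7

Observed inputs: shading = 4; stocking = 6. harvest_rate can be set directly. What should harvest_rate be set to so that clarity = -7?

Substituting into the temp_strat equation gives temp_strat = -4*harvest_rate + 14.
So clarity = 4*harvest_rate - 27.
Solve 4*harvest_rate - 27 = -7: harvest_rate = (-7 + 27) / 4 = 5.

harvest_rate = 5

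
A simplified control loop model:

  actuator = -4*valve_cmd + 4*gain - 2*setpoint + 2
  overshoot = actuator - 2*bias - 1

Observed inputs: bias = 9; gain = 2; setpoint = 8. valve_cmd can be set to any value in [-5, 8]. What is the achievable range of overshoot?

Substituting into the actuator equation gives actuator = -4*valve_cmd - 6.
So overshoot = -4*valve_cmd - 25.
Linear in valve_cmd, so extremes are at the endpoints: valve_cmd = -5 gives overshoot = -5; valve_cmd = 8 gives overshoot = -57.

-57 to -5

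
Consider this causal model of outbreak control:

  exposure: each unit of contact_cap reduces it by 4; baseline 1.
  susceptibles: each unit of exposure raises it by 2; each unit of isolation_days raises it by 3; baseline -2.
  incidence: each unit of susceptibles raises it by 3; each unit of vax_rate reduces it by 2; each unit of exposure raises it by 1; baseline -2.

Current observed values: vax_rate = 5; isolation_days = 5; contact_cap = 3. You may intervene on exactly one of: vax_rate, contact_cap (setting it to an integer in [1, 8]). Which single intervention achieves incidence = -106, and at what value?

set contact_cap = 5

Intervening on vax_rate: incidence = -2*vax_rate - 40. Reaching -106 requires vax_rate = 33, outside [1, 8].
Intervening on contact_cap: with other inputs at their observed values, incidence = -28*contact_cap + 34. Solving for -106 gives contact_cap = 5, within [1, 8].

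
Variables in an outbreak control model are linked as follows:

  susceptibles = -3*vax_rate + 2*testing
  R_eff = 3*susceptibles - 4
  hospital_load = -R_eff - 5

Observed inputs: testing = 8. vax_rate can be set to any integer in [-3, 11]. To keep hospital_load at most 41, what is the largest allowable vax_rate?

vax_rate = 10

Substituting into the susceptibles equation gives susceptibles = -3*vax_rate + 16.
Substituting into the R_eff equation gives R_eff = -9*vax_rate + 44.
So hospital_load = 9*vax_rate - 49.
Require 9*vax_rate - 49 ≤ 41, so vax_rate ≤ 10.
The largest integer in [-3, 11] satisfying this is 10.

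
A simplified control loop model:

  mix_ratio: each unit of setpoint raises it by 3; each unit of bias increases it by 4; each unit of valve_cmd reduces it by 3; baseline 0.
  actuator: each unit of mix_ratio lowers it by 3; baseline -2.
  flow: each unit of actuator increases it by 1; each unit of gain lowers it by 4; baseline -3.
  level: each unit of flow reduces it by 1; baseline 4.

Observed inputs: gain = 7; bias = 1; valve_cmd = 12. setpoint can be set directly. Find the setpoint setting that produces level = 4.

Substituting into the mix_ratio equation gives mix_ratio = 3*setpoint - 32.
Substituting into the actuator equation gives actuator = -9*setpoint + 94.
Substituting into the flow equation gives flow = -9*setpoint + 63.
This gives level = 9*setpoint - 59.
Solve 9*setpoint - 59 = 4: setpoint = (4 + 59) / 9 = 7.

setpoint = 7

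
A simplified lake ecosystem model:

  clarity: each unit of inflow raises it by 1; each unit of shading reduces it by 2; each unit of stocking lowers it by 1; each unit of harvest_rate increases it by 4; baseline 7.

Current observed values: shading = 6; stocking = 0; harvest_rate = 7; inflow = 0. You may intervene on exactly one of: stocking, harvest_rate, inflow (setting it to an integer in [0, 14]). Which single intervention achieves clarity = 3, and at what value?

set harvest_rate = 2

Intervening on stocking: clarity = -stocking + 23. Reaching 3 requires stocking = 20, outside [0, 14].
Intervening on harvest_rate: with other inputs at their observed values, clarity = 4*harvest_rate - 5. Solving for 3 gives harvest_rate = 2, within [0, 14].
Intervening on inflow: clarity = inflow + 23. Reaching 3 requires inflow = -20, outside [0, 14].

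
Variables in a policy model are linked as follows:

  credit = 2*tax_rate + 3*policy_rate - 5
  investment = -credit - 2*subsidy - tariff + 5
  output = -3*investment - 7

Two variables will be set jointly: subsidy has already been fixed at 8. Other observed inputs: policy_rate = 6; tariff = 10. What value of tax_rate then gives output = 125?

tax_rate = 5

With subsidy held at 8:
Substituting into the credit equation gives credit = 2*tax_rate + 13.
This gives investment = -2*tax_rate - 34.
This gives output = 6*tax_rate + 95.
Solve 6*tax_rate + 95 = 125: tax_rate = (125 - 95) / 6 = 5.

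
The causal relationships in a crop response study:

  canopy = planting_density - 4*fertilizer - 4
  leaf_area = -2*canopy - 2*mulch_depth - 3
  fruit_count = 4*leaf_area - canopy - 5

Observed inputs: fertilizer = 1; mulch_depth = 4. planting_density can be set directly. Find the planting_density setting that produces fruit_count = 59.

Substituting into the canopy equation gives canopy = planting_density - 8.
Substituting into the leaf_area equation gives leaf_area = -2*planting_density + 5.
This gives fruit_count = -9*planting_density + 23.
Solve -9*planting_density + 23 = 59: planting_density = (59 - 23) / -9 = -4.

planting_density = -4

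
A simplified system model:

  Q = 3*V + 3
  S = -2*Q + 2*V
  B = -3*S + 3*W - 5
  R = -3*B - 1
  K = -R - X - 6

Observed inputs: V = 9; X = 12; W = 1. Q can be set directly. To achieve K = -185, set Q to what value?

Q = 0

Intervening on Q fixes its value directly, overriding its dependence on V.
Substituting into the S equation gives S = -2*Q + 18.
So B = 6*Q - 56.
Substituting into the R equation gives R = -18*Q + 167.
So K = 18*Q - 185.
Solve 18*Q - 185 = -185: Q = (-185 + 185) / 18 = 0.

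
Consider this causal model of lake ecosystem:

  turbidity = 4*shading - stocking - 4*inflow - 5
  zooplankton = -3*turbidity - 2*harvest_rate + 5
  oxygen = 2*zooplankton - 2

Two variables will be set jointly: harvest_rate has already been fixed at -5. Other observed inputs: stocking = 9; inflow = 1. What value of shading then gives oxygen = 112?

With harvest_rate held at -5:
Substituting into the turbidity equation gives turbidity = 4*shading - 18.
So zooplankton = -12*shading + 69.
Substituting into the oxygen equation gives oxygen = -24*shading + 136.
Solve -24*shading + 136 = 112: shading = (112 - 136) / -24 = 1.

shading = 1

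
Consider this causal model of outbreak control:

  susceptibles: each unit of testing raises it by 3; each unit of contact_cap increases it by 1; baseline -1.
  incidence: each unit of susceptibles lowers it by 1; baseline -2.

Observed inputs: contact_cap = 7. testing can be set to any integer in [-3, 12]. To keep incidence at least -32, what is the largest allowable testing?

testing = 8

Substituting into the susceptibles equation gives susceptibles = 3*testing + 6.
Substituting into the incidence equation gives incidence = -3*testing - 8.
Require -3*testing - 8 ≥ -32, so testing ≤ 8.
The largest integer in [-3, 12] satisfying this is 8.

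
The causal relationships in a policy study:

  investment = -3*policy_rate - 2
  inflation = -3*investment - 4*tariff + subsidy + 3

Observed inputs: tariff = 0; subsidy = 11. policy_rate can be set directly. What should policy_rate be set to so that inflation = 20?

policy_rate = 0

Substituting into the inflation equation gives inflation = 9*policy_rate + 20.
Solve 9*policy_rate + 20 = 20: policy_rate = (20 - 20) / 9 = 0.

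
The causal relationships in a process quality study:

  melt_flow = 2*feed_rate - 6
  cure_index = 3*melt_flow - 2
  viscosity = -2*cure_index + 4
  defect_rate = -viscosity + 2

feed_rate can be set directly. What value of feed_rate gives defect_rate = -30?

Substituting into the cure_index equation gives cure_index = 6*feed_rate - 20.
Substituting into the viscosity equation gives viscosity = -12*feed_rate + 44.
Substituting into the defect_rate equation gives defect_rate = 12*feed_rate - 42.
Solve 12*feed_rate - 42 = -30: feed_rate = (-30 + 42) / 12 = 1.

feed_rate = 1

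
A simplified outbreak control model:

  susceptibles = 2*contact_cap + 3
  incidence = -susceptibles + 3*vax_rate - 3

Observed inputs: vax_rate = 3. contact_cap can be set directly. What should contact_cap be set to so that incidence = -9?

Substituting into the incidence equation gives incidence = -2*contact_cap + 3.
Solve -2*contact_cap + 3 = -9: contact_cap = (-9 - 3) / -2 = 6.

contact_cap = 6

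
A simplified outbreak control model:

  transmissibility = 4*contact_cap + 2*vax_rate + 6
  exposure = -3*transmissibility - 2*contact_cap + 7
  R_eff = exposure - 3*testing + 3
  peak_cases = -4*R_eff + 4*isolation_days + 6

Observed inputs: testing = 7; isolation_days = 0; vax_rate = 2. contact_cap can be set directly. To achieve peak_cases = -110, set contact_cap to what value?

Substituting into the transmissibility equation gives transmissibility = 4*contact_cap + 10.
Substituting into the exposure equation gives exposure = -14*contact_cap - 23.
Substituting into the R_eff equation gives R_eff = -14*contact_cap - 41.
peak_cases becomes 56*contact_cap + 170.
Solve 56*contact_cap + 170 = -110: contact_cap = (-110 - 170) / 56 = -5.

contact_cap = -5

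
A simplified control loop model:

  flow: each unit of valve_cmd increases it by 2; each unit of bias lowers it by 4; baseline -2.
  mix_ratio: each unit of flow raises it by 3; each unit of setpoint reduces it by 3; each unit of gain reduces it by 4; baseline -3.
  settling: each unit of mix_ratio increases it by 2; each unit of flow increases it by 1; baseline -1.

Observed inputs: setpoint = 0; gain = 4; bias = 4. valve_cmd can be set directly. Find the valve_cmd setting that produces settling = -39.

Substituting into the flow equation gives flow = 2*valve_cmd - 18.
So mix_ratio = 6*valve_cmd - 73.
Substituting into the settling equation gives settling = 14*valve_cmd - 165.
Solve 14*valve_cmd - 165 = -39: valve_cmd = (-39 + 165) / 14 = 9.

valve_cmd = 9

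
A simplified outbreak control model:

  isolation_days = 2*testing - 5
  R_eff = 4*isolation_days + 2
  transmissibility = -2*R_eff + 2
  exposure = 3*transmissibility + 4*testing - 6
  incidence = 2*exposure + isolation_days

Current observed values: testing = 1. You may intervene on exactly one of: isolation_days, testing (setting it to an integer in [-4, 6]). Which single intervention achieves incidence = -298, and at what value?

set isolation_days = 6

Intervening on isolation_days: with other inputs at their observed values, incidence = -47*isolation_days - 16. Solving for -298 gives isolation_days = 6, within [-4, 6].
Intervening on testing: incidence = -86*testing + 211. Reaching -298 requires testing = 509/86, not an integer.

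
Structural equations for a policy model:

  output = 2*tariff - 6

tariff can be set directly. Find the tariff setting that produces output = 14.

tariff = 10

Solve 2*tariff - 6 = 14: tariff = (14 + 6) / 2 = 10.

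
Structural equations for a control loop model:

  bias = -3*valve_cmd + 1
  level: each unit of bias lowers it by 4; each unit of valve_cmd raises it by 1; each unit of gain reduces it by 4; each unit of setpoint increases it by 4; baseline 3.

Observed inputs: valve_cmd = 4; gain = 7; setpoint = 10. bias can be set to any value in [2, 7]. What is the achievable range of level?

Intervening on bias fixes its value directly, overriding its dependence on valve_cmd.
Substituting into the level equation gives level = -4*bias + 19.
Linear in bias, so extremes are at the endpoints: bias = 2 gives level = 11; bias = 7 gives level = -9.

-9 to 11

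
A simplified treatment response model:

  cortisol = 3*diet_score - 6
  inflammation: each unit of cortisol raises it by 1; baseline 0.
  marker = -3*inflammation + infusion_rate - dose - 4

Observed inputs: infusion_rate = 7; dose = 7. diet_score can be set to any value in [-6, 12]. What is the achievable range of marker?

Substituting into the inflammation equation gives inflammation = 3*diet_score - 6.
Substituting into the marker equation gives marker = -9*diet_score + 14.
Linear in diet_score, so extremes are at the endpoints: diet_score = -6 gives marker = 68; diet_score = 12 gives marker = -94.

-94 to 68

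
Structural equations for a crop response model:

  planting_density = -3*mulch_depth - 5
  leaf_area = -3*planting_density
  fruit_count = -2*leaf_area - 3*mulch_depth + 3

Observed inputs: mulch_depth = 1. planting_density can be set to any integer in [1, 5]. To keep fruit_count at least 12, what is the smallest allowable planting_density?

planting_density = 2

Intervening on planting_density fixes its value directly, overriding its dependence on mulch_depth.
Substituting into the fruit_count equation gives fruit_count = 6*planting_density.
Require 6*planting_density ≥ 12, so planting_density ≥ 2.
The smallest integer in [1, 5] satisfying this is 2.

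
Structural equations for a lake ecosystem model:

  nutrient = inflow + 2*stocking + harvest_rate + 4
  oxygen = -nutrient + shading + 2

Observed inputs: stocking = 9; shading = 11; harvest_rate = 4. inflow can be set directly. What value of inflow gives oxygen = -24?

Substituting into the nutrient equation gives nutrient = inflow + 26.
This gives oxygen = -inflow - 13.
Solve -inflow - 13 = -24: inflow = (-24 + 13) / -1 = 11.

inflow = 11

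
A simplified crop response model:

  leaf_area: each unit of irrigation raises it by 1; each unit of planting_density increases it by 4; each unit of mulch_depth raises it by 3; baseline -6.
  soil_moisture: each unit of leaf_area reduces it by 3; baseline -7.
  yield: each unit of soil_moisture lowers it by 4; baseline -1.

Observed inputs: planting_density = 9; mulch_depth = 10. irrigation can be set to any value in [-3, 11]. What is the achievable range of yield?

Substituting into the leaf_area equation gives leaf_area = irrigation + 60.
Substituting into the soil_moisture equation gives soil_moisture = -3*irrigation - 187.
Substituting into the yield equation gives yield = 12*irrigation + 747.
Linear in irrigation, so extremes are at the endpoints: irrigation = -3 gives yield = 711; irrigation = 11 gives yield = 879.

711 to 879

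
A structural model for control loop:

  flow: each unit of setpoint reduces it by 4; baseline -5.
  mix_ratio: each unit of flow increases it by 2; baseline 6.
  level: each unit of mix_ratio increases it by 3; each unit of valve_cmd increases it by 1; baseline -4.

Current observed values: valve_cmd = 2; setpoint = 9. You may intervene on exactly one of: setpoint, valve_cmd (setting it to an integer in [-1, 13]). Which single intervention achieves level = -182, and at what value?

Intervening on setpoint: with other inputs at their observed values, level = -24*setpoint - 14. Solving for -182 gives setpoint = 7, within [-1, 13].
Intervening on valve_cmd: level = valve_cmd - 232. Reaching -182 requires valve_cmd = 50, outside [-1, 13].

set setpoint = 7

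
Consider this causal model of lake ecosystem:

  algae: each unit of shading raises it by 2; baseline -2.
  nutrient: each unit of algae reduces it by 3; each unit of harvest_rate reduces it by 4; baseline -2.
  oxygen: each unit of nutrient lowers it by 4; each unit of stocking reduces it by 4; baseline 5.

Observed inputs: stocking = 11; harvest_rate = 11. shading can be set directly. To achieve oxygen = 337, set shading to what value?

shading = 9

Substituting into the nutrient equation gives nutrient = -6*shading - 40.
So oxygen = 24*shading + 121.
Solve 24*shading + 121 = 337: shading = (337 - 121) / 24 = 9.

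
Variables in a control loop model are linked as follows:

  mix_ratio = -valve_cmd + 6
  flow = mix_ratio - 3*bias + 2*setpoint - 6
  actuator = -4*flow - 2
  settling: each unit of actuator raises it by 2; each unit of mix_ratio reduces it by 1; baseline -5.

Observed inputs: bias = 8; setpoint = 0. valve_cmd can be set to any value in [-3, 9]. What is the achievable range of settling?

150 to 258

Substituting into the flow equation gives flow = -valve_cmd - 24.
Substituting into the actuator equation gives actuator = 4*valve_cmd + 94.
Substituting into the settling equation gives settling = 9*valve_cmd + 177.
Linear in valve_cmd, so extremes are at the endpoints: valve_cmd = -3 gives settling = 150; valve_cmd = 9 gives settling = 258.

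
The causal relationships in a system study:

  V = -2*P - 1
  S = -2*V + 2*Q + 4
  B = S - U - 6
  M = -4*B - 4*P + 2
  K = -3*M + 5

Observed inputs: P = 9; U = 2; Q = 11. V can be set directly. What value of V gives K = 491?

Intervening on V fixes its value directly, overriding its dependence on P.
Substituting into the S equation gives S = -2*V + 26.
This gives B = -2*V + 18.
M becomes 8*V - 106.
K becomes -24*V + 323.
Solve -24*V + 323 = 491: V = (491 - 323) / -24 = -7.

V = -7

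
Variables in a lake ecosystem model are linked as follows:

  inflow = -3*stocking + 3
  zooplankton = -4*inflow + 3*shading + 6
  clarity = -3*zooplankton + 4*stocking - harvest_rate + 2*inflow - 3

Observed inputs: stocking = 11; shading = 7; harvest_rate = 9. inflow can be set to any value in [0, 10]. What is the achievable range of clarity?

Intervening on inflow fixes its value directly, overriding its dependence on stocking.
Substituting into the zooplankton equation gives zooplankton = -4*inflow + 27.
Substituting into the clarity equation gives clarity = 14*inflow - 49.
Linear in inflow, so extremes are at the endpoints: inflow = 0 gives clarity = -49; inflow = 10 gives clarity = 91.

-49 to 91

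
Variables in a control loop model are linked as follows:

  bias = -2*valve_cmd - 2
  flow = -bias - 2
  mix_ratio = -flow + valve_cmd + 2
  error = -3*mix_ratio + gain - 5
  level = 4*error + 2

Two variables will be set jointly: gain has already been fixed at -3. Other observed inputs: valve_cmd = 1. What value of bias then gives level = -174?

bias = 7

With gain held at -3:
Intervening on bias fixes its value directly, overriding its dependence on valve_cmd.
Substituting into the mix_ratio equation gives mix_ratio = bias + 5.
error becomes -3*bias - 23.
level becomes -12*bias - 90.
Solve -12*bias - 90 = -174: bias = (-174 + 90) / -12 = 7.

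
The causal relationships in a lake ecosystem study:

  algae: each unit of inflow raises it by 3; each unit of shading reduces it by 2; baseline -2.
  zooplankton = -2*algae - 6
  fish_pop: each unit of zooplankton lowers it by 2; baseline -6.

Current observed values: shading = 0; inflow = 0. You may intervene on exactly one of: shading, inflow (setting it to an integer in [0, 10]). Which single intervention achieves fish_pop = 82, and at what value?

Intervening on shading: fish_pop = -8*shading - 2. Reaching 82 requires shading = -21/2, not an integer.
Intervening on inflow: with other inputs at their observed values, fish_pop = 12*inflow - 2. Solving for 82 gives inflow = 7, within [0, 10].

set inflow = 7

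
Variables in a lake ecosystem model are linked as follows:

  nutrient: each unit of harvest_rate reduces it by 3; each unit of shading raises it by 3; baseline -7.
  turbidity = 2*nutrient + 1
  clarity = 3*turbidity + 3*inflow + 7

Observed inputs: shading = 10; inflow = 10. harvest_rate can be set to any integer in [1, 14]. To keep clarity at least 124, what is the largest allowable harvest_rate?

harvest_rate = 3

Substituting into the nutrient equation gives nutrient = -3*harvest_rate + 23.
This gives turbidity = -6*harvest_rate + 47.
So clarity = -18*harvest_rate + 178.
Require -18*harvest_rate + 178 ≥ 124, so harvest_rate ≤ 3.
The largest integer in [1, 14] satisfying this is 3.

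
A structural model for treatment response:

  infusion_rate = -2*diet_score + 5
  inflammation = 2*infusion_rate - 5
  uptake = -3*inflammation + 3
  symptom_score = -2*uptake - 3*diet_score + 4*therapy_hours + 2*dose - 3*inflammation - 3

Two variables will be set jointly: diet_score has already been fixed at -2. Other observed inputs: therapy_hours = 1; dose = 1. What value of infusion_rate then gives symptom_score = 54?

With diet_score held at -2:
Intervening on infusion_rate fixes its value directly, overriding its dependence on diet_score.
Substituting into the uptake equation gives uptake = -6*infusion_rate + 18.
Substituting into the symptom_score equation gives symptom_score = 6*infusion_rate - 12.
Solve 6*infusion_rate - 12 = 54: infusion_rate = (54 + 12) / 6 = 11.

infusion_rate = 11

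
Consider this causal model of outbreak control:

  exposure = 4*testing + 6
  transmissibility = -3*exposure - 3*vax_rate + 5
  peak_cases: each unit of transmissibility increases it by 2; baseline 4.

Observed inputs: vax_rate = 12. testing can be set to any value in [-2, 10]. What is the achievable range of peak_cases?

Substituting into the transmissibility equation gives transmissibility = -12*testing - 49.
Substituting into the peak_cases equation gives peak_cases = -24*testing - 94.
Linear in testing, so extremes are at the endpoints: testing = -2 gives peak_cases = -46; testing = 10 gives peak_cases = -334.

-334 to -46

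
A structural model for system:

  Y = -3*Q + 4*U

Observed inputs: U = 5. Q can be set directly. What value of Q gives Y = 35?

Substituting into the Y equation gives Y = -3*Q + 20.
Solve -3*Q + 20 = 35: Q = (35 - 20) / -3 = -5.

Q = -5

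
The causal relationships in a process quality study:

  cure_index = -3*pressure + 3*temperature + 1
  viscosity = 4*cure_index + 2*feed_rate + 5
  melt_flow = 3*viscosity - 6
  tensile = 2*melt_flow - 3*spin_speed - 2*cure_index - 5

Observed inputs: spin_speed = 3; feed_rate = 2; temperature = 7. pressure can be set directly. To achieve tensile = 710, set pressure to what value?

pressure = -3

Substituting into the cure_index equation gives cure_index = -3*pressure + 22.
viscosity becomes -12*pressure + 97.
This gives melt_flow = -36*pressure + 285.
Substituting into the tensile equation gives tensile = -66*pressure + 512.
Solve -66*pressure + 512 = 710: pressure = (710 - 512) / -66 = -3.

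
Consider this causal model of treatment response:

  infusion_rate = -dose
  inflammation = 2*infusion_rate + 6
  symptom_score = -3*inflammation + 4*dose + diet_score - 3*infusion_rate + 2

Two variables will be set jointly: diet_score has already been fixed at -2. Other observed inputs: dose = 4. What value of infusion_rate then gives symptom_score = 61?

With diet_score held at -2:
Intervening on infusion_rate fixes its value directly, overriding its dependence on dose.
Substituting into the symptom_score equation gives symptom_score = -9*infusion_rate - 2.
Solve -9*infusion_rate - 2 = 61: infusion_rate = (61 + 2) / -9 = -7.

infusion_rate = -7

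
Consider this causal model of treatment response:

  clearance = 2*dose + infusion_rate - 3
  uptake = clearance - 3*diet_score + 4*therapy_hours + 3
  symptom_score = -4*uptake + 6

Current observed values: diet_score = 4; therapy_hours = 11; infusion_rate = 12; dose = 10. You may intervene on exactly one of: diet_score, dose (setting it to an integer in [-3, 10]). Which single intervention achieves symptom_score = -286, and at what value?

Intervening on diet_score: with other inputs at their observed values, symptom_score = 12*diet_score - 298. Solving for -286 gives diet_score = 1, within [-3, 10].
Intervening on dose: symptom_score = -8*dose - 170. Reaching -286 requires dose = 29/2, not an integer.

set diet_score = 1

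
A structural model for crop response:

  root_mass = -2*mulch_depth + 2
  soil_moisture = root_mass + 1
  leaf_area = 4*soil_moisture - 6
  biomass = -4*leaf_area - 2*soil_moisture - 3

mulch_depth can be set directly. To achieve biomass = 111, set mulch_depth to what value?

mulch_depth = 4

Substituting into the soil_moisture equation gives soil_moisture = -2*mulch_depth + 3.
Substituting into the leaf_area equation gives leaf_area = -8*mulch_depth + 6.
Substituting into the biomass equation gives biomass = 36*mulch_depth - 33.
Solve 36*mulch_depth - 33 = 111: mulch_depth = (111 + 33) / 36 = 4.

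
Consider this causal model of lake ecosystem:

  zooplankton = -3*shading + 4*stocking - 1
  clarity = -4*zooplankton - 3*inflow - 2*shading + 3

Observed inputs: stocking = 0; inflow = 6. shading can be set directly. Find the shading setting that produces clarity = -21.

shading = -1

Substituting into the zooplankton equation gives zooplankton = -3*shading - 1.
clarity becomes 10*shading - 11.
Solve 10*shading - 11 = -21: shading = (-21 + 11) / 10 = -1.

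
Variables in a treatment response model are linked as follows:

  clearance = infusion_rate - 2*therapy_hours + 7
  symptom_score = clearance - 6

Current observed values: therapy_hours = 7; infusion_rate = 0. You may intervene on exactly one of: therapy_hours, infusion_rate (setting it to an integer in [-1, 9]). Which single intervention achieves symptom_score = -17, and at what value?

Intervening on therapy_hours: with other inputs at their observed values, symptom_score = -2*therapy_hours + 1. Solving for -17 gives therapy_hours = 9, within [-1, 9].
Intervening on infusion_rate: symptom_score = infusion_rate - 13. Reaching -17 requires infusion_rate = -4, outside [-1, 9].

set therapy_hours = 9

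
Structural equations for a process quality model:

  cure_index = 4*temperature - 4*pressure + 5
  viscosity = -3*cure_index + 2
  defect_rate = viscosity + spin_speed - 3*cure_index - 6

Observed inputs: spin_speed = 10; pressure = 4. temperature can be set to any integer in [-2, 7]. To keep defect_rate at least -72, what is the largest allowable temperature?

Substituting into the cure_index equation gives cure_index = 4*temperature - 11.
Substituting into the viscosity equation gives viscosity = -12*temperature + 35.
So defect_rate = -24*temperature + 72.
Require -24*temperature + 72 ≥ -72, so temperature ≤ 6.
The largest integer in [-2, 7] satisfying this is 6.

temperature = 6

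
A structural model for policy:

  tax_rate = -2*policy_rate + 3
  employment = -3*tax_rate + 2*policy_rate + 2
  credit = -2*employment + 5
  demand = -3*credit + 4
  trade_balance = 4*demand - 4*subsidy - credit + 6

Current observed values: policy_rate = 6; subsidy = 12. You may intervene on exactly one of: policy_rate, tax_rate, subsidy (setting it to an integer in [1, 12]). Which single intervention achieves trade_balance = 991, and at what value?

set subsidy = 8

Intervening on policy_rate: trade_balance = 208*policy_rate - 273. Reaching 991 requires policy_rate = 79/13, not an integer.
Intervening on tax_rate: trade_balance = -78*tax_rate + 273. Reaching 991 requires tax_rate = -359/39, not an integer.
Intervening on subsidy: with other inputs at their observed values, trade_balance = -4*subsidy + 1023. Solving for 991 gives subsidy = 8, within [1, 12].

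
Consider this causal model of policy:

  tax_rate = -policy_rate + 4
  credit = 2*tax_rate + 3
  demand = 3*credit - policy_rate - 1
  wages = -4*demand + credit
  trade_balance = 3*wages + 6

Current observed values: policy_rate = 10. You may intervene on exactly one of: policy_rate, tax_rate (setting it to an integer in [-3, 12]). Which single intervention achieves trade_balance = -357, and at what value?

set tax_rate = 6

Intervening on policy_rate: trade_balance = 78*policy_rate - 345. Reaching -357 requires policy_rate = -2/13, not an integer.
Intervening on tax_rate: with other inputs at their observed values, trade_balance = -66*tax_rate + 39. Solving for -357 gives tax_rate = 6, within [-3, 12].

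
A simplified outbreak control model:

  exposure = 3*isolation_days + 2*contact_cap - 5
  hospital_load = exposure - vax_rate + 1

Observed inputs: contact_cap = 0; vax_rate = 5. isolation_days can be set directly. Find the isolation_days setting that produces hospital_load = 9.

Substituting into the exposure equation gives exposure = 3*isolation_days - 5.
hospital_load becomes 3*isolation_days - 9.
Solve 3*isolation_days - 9 = 9: isolation_days = (9 + 9) / 3 = 6.

isolation_days = 6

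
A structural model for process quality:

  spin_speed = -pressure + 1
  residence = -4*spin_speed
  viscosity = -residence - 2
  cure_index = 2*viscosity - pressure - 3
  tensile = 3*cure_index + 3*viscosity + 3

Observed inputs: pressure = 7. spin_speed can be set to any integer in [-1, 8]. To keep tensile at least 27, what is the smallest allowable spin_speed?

spin_speed = 2

Intervening on spin_speed fixes its value directly, overriding its dependence on pressure.
Substituting into the viscosity equation gives viscosity = 4*spin_speed - 2.
This gives cure_index = 8*spin_speed - 14.
This gives tensile = 36*spin_speed - 45.
Require 36*spin_speed - 45 ≥ 27, so spin_speed ≥ 2.
The smallest integer in [-1, 8] satisfying this is 2.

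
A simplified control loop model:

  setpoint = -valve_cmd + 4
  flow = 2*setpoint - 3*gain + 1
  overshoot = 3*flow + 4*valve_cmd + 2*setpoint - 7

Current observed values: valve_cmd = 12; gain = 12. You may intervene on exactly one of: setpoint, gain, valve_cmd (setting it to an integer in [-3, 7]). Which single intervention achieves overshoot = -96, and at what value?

Intervening on setpoint: overshoot = 8*setpoint - 64. Reaching -96 requires setpoint = -4, outside [-3, 7].
Intervening on gain: overshoot = -9*gain - 20. Reaching -96 requires gain = 76/9, not an integer.
Intervening on valve_cmd: with other inputs at their observed values, overshoot = -4*valve_cmd - 80. Solving for -96 gives valve_cmd = 4, within [-3, 7].

set valve_cmd = 4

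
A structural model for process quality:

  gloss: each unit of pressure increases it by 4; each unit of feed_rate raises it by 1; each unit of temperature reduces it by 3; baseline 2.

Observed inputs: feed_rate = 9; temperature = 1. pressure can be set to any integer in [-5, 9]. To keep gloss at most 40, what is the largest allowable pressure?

pressure = 8

Substituting into the gloss equation gives gloss = 4*pressure + 8.
Require 4*pressure + 8 ≤ 40, so pressure ≤ 8.
The largest integer in [-5, 9] satisfying this is 8.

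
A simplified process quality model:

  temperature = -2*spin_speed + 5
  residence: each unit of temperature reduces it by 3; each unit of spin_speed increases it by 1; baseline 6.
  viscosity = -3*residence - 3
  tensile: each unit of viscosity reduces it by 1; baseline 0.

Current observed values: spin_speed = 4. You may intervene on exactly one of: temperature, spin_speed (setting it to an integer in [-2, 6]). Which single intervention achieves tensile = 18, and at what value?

Intervening on temperature: tensile = -9*temperature + 33. Reaching 18 requires temperature = 5/3, not an integer.
Intervening on spin_speed: with other inputs at their observed values, tensile = 21*spin_speed - 24. Solving for 18 gives spin_speed = 2, within [-2, 6].

set spin_speed = 2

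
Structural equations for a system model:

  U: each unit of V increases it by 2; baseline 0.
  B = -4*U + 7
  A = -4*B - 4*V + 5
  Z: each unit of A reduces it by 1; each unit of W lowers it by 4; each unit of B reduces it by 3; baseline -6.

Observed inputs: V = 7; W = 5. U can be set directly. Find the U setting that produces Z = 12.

U = -2

Intervening on U fixes its value directly, overriding its dependence on V.
Substituting into the A equation gives A = 16*U - 51.
This gives Z = -4*U + 4.
Solve -4*U + 4 = 12: U = (12 - 4) / -4 = -2.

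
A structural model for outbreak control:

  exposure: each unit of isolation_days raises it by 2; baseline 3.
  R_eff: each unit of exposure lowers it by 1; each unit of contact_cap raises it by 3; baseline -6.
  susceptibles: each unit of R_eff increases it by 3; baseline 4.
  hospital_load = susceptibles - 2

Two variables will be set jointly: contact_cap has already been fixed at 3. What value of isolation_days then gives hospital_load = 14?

isolation_days = -2

With contact_cap held at 3:
Substituting into the R_eff equation gives R_eff = -2*isolation_days.
susceptibles becomes -6*isolation_days + 4.
Substituting into the hospital_load equation gives hospital_load = -6*isolation_days + 2.
Solve -6*isolation_days + 2 = 14: isolation_days = (14 - 2) / -6 = -2.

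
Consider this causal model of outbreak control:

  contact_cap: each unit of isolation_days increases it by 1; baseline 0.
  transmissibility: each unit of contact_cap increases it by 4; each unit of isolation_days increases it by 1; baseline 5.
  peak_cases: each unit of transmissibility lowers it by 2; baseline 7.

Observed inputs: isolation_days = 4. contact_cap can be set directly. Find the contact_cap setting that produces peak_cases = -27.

contact_cap = 2

Intervening on contact_cap fixes its value directly, overriding its dependence on isolation_days.
Substituting into the transmissibility equation gives transmissibility = 4*contact_cap + 9.
peak_cases becomes -8*contact_cap - 11.
Solve -8*contact_cap - 11 = -27: contact_cap = (-27 + 11) / -8 = 2.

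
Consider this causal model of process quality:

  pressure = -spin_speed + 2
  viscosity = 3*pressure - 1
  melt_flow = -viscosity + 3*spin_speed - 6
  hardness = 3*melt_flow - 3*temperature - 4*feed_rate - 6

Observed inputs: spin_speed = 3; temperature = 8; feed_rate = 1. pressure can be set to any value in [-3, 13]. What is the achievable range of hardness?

-139 to 5

Intervening on pressure fixes its value directly, overriding its dependence on spin_speed.
Substituting into the melt_flow equation gives melt_flow = -3*pressure + 4.
Substituting into the hardness equation gives hardness = -9*pressure - 22.
Linear in pressure, so extremes are at the endpoints: pressure = -3 gives hardness = 5; pressure = 13 gives hardness = -139.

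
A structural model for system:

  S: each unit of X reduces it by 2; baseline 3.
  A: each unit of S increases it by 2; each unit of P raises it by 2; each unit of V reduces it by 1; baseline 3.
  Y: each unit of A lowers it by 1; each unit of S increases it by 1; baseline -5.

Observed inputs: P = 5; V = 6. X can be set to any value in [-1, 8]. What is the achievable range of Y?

Substituting into the A equation gives A = -4*X + 13.
Substituting into the Y equation gives Y = 2*X - 15.
Linear in X, so extremes are at the endpoints: X = -1 gives Y = -17; X = 8 gives Y = 1.

-17 to 1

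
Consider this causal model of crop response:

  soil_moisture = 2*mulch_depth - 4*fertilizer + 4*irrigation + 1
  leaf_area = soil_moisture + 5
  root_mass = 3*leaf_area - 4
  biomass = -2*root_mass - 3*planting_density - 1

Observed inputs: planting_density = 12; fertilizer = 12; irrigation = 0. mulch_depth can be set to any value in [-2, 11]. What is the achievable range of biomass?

Substituting into the soil_moisture equation gives soil_moisture = 2*mulch_depth - 47.
So leaf_area = 2*mulch_depth - 42.
This gives root_mass = 6*mulch_depth - 130.
This gives biomass = -12*mulch_depth + 223.
Linear in mulch_depth, so extremes are at the endpoints: mulch_depth = -2 gives biomass = 247; mulch_depth = 11 gives biomass = 91.

91 to 247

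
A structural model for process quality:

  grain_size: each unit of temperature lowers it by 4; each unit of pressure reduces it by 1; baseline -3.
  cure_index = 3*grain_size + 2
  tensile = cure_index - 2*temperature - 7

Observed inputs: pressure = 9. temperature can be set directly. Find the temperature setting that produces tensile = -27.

Substituting into the grain_size equation gives grain_size = -4*temperature - 12.
Substituting into the cure_index equation gives cure_index = -12*temperature - 34.
Substituting into the tensile equation gives tensile = -14*temperature - 41.
Solve -14*temperature - 41 = -27: temperature = (-27 + 41) / -14 = -1.

temperature = -1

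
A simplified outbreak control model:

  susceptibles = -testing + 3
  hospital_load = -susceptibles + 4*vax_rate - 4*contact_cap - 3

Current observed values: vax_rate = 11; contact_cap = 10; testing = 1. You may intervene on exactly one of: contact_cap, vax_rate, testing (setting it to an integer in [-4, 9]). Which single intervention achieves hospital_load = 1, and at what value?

set testing = 3

Intervening on contact_cap: hospital_load = -4*contact_cap + 39. Reaching 1 requires contact_cap = 19/2, not an integer.
Intervening on vax_rate: hospital_load = 4*vax_rate - 45. Reaching 1 requires vax_rate = 23/2, not an integer.
Intervening on testing: with other inputs at their observed values, hospital_load = testing - 2. Solving for 1 gives testing = 3, within [-4, 9].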